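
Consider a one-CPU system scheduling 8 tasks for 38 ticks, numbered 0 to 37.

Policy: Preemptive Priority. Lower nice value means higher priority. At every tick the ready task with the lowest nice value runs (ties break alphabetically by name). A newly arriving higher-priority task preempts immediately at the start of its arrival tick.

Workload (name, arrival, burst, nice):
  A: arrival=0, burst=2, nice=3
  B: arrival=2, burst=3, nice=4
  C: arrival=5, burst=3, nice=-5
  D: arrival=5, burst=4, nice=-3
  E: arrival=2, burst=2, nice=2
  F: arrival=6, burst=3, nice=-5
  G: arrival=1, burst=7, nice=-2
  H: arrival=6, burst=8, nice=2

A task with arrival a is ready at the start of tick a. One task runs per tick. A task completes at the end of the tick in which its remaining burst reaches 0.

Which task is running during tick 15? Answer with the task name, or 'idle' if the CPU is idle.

running at tick 15 = G

t=0: ready={A} → run A
t=1: ready={A,G} → run G
t=2: ready={A,B,E,G} → run G
t=3: ready={A,B,E,G} → run G
t=4: ready={A,B,E,G} → run G
t=5: ready={A,B,C,D,E,G} → run C
t=6: ready={A,B,C,D,E,F,G,H} → run C
t=7: ready={A,B,C,D,E,F,G,H} → run C
t=8: ready={A,B,D,E,F,G,H} → run F
t=9: ready={A,B,D,E,F,G,H} → run F
t=10: ready={A,B,D,E,F,G,H} → run F
t=11: ready={A,B,D,E,G,H} → run D
t=12: ready={A,B,D,E,G,H} → run D
t=13: ready={A,B,D,E,G,H} → run D
t=14: ready={A,B,D,E,G,H} → run D
t=15: ready={A,B,E,G,H} → run G
t=16: ready={A,B,E,G,H} → run G
t=17: ready={A,B,E,G,H} → run G
t=18: ready={A,B,E,H} → run E
t=19: ready={A,B,E,H} → run E
t=20: ready={A,B,H} → run H
t=21: ready={A,B,H} → run H
t=22: ready={A,B,H} → run H
t=23: ready={A,B,H} → run H
t=24: ready={A,B,H} → run H
t=25: ready={A,B,H} → run H
t=26: ready={A,B,H} → run H
t=27: ready={A,B,H} → run H
t=28: ready={A,B} → run A
t=29: ready={B} → run B
t=30: ready={B} → run B
t=31: ready={B} → run B
t=32: (idle)
t=33: (idle)
t=34: (idle)
t=35: (idle)
t=36: (idle)
t=37: (idle)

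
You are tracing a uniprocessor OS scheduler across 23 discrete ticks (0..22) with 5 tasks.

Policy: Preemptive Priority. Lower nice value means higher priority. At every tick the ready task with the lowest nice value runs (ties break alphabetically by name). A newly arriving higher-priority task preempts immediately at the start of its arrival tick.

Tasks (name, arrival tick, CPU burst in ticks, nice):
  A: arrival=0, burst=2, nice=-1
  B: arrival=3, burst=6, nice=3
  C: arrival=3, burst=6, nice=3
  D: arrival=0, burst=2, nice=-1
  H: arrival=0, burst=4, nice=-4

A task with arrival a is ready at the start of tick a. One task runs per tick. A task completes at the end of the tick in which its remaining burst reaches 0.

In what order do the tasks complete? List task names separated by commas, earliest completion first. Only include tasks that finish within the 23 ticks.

completion order = H, A, D, B, C

t=0: ready={A,D,H} → run H
t=1: ready={A,D,H} → run H
t=2: ready={A,D,H} → run H
t=3: ready={A,B,C,D,H} → run H
t=4: ready={A,B,C,D} → run A
t=5: ready={A,B,C,D} → run A
t=6: ready={B,C,D} → run D
t=7: ready={B,C,D} → run D
t=8: ready={B,C} → run B
t=9: ready={B,C} → run B
t=10: ready={B,C} → run B
t=11: ready={B,C} → run B
t=12: ready={B,C} → run B
t=13: ready={B,C} → run B
t=14: ready={C} → run C
t=15: ready={C} → run C
t=16: ready={C} → run C
t=17: ready={C} → run C
t=18: ready={C} → run C
t=19: ready={C} → run C
t=20: (idle)
t=21: (idle)
t=22: (idle)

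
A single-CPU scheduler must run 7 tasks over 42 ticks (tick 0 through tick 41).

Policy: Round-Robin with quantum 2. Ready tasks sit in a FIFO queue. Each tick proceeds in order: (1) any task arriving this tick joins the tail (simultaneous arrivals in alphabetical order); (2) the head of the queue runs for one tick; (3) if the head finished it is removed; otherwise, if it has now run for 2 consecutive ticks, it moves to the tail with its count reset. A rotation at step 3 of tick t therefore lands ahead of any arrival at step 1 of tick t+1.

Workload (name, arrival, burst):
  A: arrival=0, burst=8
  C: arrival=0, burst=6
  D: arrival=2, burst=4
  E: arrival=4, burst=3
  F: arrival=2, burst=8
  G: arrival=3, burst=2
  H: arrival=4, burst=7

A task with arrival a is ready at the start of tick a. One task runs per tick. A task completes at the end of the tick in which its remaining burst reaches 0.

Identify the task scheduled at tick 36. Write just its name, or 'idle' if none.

running at tick 36 = F

t=0: queue=[A,C] q_used=0 → run A
t=1: queue=[A,C] q_used=1 → run A
t=2: queue=[C,A,D,F] q_used=0 → run C
t=3: queue=[C,A,D,F,G] q_used=1 → run C
t=4: queue=[A,D,F,G,C,E,H] q_used=0 → run A
t=5: queue=[A,D,F,G,C,E,H] q_used=1 → run A
t=6: queue=[D,F,G,C,E,H,A] q_used=0 → run D
t=7: queue=[D,F,G,C,E,H,A] q_used=1 → run D
t=8: queue=[F,G,C,E,H,A,D] q_used=0 → run F
t=9: queue=[F,G,C,E,H,A,D] q_used=1 → run F
t=10: queue=[G,C,E,H,A,D,F] q_used=0 → run G
t=11: queue=[G,C,E,H,A,D,F] q_used=1 → run G
t=12: queue=[C,E,H,A,D,F] q_used=0 → run C
t=13: queue=[C,E,H,A,D,F] q_used=1 → run C
t=14: queue=[E,H,A,D,F,C] q_used=0 → run E
t=15: queue=[E,H,A,D,F,C] q_used=1 → run E
t=16: queue=[H,A,D,F,C,E] q_used=0 → run H
t=17: queue=[H,A,D,F,C,E] q_used=1 → run H
t=18: queue=[A,D,F,C,E,H] q_used=0 → run A
t=19: queue=[A,D,F,C,E,H] q_used=1 → run A
t=20: queue=[D,F,C,E,H,A] q_used=0 → run D
t=21: queue=[D,F,C,E,H,A] q_used=1 → run D
t=22: queue=[F,C,E,H,A] q_used=0 → run F
t=23: queue=[F,C,E,H,A] q_used=1 → run F
t=24: queue=[C,E,H,A,F] q_used=0 → run C
t=25: queue=[C,E,H,A,F] q_used=1 → run C
t=26: queue=[E,H,A,F] q_used=0 → run E
t=27: queue=[H,A,F] q_used=0 → run H
t=28: queue=[H,A,F] q_used=1 → run H
t=29: queue=[A,F,H] q_used=0 → run A
t=30: queue=[A,F,H] q_used=1 → run A
t=31: queue=[F,H] q_used=0 → run F
t=32: queue=[F,H] q_used=1 → run F
t=33: queue=[H,F] q_used=0 → run H
t=34: queue=[H,F] q_used=1 → run H
t=35: queue=[F,H] q_used=0 → run F
t=36: queue=[F,H] q_used=1 → run F
t=37: queue=[H] q_used=0 → run H
t=38: (idle)
t=39: (idle)
t=40: (idle)
t=41: (idle)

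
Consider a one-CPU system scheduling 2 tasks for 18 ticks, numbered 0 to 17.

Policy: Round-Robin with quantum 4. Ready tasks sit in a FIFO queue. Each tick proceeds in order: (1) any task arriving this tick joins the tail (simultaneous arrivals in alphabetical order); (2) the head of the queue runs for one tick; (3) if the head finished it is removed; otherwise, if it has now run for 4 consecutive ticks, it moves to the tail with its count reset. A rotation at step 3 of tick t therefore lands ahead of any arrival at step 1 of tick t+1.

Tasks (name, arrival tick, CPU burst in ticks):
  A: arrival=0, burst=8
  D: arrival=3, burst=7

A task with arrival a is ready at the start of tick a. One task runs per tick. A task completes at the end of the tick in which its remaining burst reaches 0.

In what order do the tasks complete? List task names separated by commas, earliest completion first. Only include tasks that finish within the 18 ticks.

completion order = A, D

t=0: queue=[A] q_used=0 → run A
t=1: queue=[A] q_used=1 → run A
t=2: queue=[A] q_used=2 → run A
t=3: queue=[A,D] q_used=3 → run A
t=4: queue=[D,A] q_used=0 → run D
t=5: queue=[D,A] q_used=1 → run D
t=6: queue=[D,A] q_used=2 → run D
t=7: queue=[D,A] q_used=3 → run D
t=8: queue=[A,D] q_used=0 → run A
t=9: queue=[A,D] q_used=1 → run A
t=10: queue=[A,D] q_used=2 → run A
t=11: queue=[A,D] q_used=3 → run A
t=12: queue=[D] q_used=0 → run D
t=13: queue=[D] q_used=1 → run D
t=14: queue=[D] q_used=2 → run D
t=15: (idle)
t=16: (idle)
t=17: (idle)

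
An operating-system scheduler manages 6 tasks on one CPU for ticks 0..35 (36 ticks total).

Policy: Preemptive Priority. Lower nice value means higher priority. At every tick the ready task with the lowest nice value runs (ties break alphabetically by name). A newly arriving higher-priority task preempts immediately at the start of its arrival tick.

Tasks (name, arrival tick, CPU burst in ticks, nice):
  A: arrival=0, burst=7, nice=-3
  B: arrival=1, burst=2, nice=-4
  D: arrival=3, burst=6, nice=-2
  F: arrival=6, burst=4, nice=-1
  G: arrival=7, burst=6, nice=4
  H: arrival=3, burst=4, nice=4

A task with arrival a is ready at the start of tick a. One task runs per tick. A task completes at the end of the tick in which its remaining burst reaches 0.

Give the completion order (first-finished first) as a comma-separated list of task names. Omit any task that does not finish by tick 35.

completion order = B, A, D, F, G, H

t=0: ready={A} → run A
t=1: ready={A,B} → run B
t=2: ready={A,B} → run B
t=3: ready={A,D,H} → run A
t=4: ready={A,D,H} → run A
t=5: ready={A,D,H} → run A
t=6: ready={A,D,F,H} → run A
t=7: ready={A,D,F,G,H} → run A
t=8: ready={A,D,F,G,H} → run A
t=9: ready={D,F,G,H} → run D
t=10: ready={D,F,G,H} → run D
t=11: ready={D,F,G,H} → run D
t=12: ready={D,F,G,H} → run D
t=13: ready={D,F,G,H} → run D
t=14: ready={D,F,G,H} → run D
t=15: ready={F,G,H} → run F
t=16: ready={F,G,H} → run F
t=17: ready={F,G,H} → run F
t=18: ready={F,G,H} → run F
t=19: ready={G,H} → run G
t=20: ready={G,H} → run G
t=21: ready={G,H} → run G
t=22: ready={G,H} → run G
t=23: ready={G,H} → run G
t=24: ready={G,H} → run G
t=25: ready={H} → run H
t=26: ready={H} → run H
t=27: ready={H} → run H
t=28: ready={H} → run H
t=29: (idle)
t=30: (idle)
t=31: (idle)
t=32: (idle)
t=33: (idle)
t=34: (idle)
t=35: (idle)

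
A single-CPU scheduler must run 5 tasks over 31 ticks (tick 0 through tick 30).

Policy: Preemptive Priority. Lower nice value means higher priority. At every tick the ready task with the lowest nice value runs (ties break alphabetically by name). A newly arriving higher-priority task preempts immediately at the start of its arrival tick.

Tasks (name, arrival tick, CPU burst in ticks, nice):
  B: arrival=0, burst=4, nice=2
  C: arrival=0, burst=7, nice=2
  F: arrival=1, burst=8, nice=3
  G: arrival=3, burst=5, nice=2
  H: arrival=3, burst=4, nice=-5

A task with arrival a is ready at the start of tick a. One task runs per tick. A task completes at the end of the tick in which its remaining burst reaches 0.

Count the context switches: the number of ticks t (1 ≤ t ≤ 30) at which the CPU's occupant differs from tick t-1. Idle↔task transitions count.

t=0: ready={B,C} → run B
t=1: ready={B,C,F} → run B
t=2: ready={B,C,F} → run B
t=3: ready={B,C,F,G,H} → run H
t=4: ready={B,C,F,G,H} → run H
t=5: ready={B,C,F,G,H} → run H
t=6: ready={B,C,F,G,H} → run H
t=7: ready={B,C,F,G} → run B
t=8: ready={C,F,G} → run C
t=9: ready={C,F,G} → run C
t=10: ready={C,F,G} → run C
t=11: ready={C,F,G} → run C
t=12: ready={C,F,G} → run C
t=13: ready={C,F,G} → run C
t=14: ready={C,F,G} → run C
t=15: ready={F,G} → run G
t=16: ready={F,G} → run G
t=17: ready={F,G} → run G
t=18: ready={F,G} → run G
t=19: ready={F,G} → run G
t=20: ready={F} → run F
t=21: ready={F} → run F
t=22: ready={F} → run F
t=23: ready={F} → run F
t=24: ready={F} → run F
t=25: ready={F} → run F
t=26: ready={F} → run F
t=27: ready={F} → run F
t=28: (idle)
t=29: (idle)
t=30: (idle)

context switches = 6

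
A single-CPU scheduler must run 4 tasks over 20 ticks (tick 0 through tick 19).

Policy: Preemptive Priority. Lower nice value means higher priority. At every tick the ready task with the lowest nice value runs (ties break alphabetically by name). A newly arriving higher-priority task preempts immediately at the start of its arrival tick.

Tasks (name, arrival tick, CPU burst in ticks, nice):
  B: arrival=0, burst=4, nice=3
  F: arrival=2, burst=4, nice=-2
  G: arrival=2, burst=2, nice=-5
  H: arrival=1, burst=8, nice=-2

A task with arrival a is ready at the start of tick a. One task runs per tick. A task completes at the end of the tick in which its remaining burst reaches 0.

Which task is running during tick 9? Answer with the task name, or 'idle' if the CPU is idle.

running at tick 9 = H

t=0: ready={B} → run B
t=1: ready={B,H} → run H
t=2: ready={B,F,G,H} → run G
t=3: ready={B,F,G,H} → run G
t=4: ready={B,F,H} → run F
t=5: ready={B,F,H} → run F
t=6: ready={B,F,H} → run F
t=7: ready={B,F,H} → run F
t=8: ready={B,H} → run H
t=9: ready={B,H} → run H
t=10: ready={B,H} → run H
t=11: ready={B,H} → run H
t=12: ready={B,H} → run H
t=13: ready={B,H} → run H
t=14: ready={B,H} → run H
t=15: ready={B} → run B
t=16: ready={B} → run B
t=17: ready={B} → run B
t=18: (idle)
t=19: (idle)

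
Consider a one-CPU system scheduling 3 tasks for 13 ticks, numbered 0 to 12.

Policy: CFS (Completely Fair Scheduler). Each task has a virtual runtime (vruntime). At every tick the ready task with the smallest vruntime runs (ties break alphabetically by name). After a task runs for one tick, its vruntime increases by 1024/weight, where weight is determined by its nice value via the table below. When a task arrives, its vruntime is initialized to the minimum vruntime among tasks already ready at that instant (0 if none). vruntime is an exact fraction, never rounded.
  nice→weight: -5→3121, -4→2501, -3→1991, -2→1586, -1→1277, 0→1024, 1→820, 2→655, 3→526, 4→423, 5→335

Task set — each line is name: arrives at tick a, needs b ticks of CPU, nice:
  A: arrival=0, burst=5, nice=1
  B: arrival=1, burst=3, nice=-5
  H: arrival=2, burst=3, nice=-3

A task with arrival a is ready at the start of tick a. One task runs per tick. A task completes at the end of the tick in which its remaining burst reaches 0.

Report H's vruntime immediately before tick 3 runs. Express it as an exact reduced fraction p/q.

vruntime(H, start of tick 3) = 256/205

t=0: vr[A=0] → run A
t=1: vr[A=256/205 B=256/205] → run A
t=2: vr[A=512/205 B=256/205 H=256/205] → run B
t=3: vr[A=512/205 B=1008896/639805 H=256/205] → run H
t=4: vr[A=512/205 B=1008896/639805 H=719616/408155] → run B
t=5: vr[A=512/205 B=1218816/639805 H=719616/408155] → run H
t=6: vr[A=512/205 B=1218816/639805 H=929536/408155] → run B
t=7: vr[A=512/205 H=929536/408155] → run H
t=8: vr[A=512/205] → run A
t=9: vr[A=768/205] → run A
t=10: vr[A=1024/205] → run A
t=11: (idle)
t=12: (idle)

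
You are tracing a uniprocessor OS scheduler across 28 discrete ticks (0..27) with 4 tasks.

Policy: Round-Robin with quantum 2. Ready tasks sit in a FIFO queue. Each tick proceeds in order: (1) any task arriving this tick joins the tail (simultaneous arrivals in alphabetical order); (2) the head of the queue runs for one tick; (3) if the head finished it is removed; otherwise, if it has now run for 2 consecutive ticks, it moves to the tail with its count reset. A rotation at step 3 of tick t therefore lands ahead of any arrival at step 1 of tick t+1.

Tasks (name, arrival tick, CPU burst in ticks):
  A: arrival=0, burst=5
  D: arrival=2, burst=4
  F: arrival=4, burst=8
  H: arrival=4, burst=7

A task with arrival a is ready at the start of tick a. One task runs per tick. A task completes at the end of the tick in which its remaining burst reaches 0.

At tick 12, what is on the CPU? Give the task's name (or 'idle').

t=0: queue=[A] q_used=0 → run A
t=1: queue=[A] q_used=1 → run A
t=2: queue=[A,D] q_used=0 → run A
t=3: queue=[A,D] q_used=1 → run A
t=4: queue=[D,A,F,H] q_used=0 → run D
t=5: queue=[D,A,F,H] q_used=1 → run D
t=6: queue=[A,F,H,D] q_used=0 → run A
t=7: queue=[F,H,D] q_used=0 → run F
t=8: queue=[F,H,D] q_used=1 → run F
t=9: queue=[H,D,F] q_used=0 → run H
t=10: queue=[H,D,F] q_used=1 → run H
t=11: queue=[D,F,H] q_used=0 → run D
t=12: queue=[D,F,H] q_used=1 → run D
t=13: queue=[F,H] q_used=0 → run F
t=14: queue=[F,H] q_used=1 → run F
t=15: queue=[H,F] q_used=0 → run H
t=16: queue=[H,F] q_used=1 → run H
t=17: queue=[F,H] q_used=0 → run F
t=18: queue=[F,H] q_used=1 → run F
t=19: queue=[H,F] q_used=0 → run H
t=20: queue=[H,F] q_used=1 → run H
t=21: queue=[F,H] q_used=0 → run F
t=22: queue=[F,H] q_used=1 → run F
t=23: queue=[H] q_used=0 → run H
t=24: (idle)
t=25: (idle)
t=26: (idle)
t=27: (idle)

running at tick 12 = D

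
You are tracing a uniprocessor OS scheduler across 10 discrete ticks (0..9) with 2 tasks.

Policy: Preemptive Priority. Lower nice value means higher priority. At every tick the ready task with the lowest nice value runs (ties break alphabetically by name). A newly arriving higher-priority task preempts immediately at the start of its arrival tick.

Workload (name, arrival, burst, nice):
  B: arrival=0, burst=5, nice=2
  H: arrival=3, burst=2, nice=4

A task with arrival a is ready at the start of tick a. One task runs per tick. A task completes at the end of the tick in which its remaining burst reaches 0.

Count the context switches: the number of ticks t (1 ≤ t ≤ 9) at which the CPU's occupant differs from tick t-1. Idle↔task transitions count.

context switches = 2

t=0: ready={B} → run B
t=1: ready={B} → run B
t=2: ready={B} → run B
t=3: ready={B,H} → run B
t=4: ready={B,H} → run B
t=5: ready={H} → run H
t=6: ready={H} → run H
t=7: (idle)
t=8: (idle)
t=9: (idle)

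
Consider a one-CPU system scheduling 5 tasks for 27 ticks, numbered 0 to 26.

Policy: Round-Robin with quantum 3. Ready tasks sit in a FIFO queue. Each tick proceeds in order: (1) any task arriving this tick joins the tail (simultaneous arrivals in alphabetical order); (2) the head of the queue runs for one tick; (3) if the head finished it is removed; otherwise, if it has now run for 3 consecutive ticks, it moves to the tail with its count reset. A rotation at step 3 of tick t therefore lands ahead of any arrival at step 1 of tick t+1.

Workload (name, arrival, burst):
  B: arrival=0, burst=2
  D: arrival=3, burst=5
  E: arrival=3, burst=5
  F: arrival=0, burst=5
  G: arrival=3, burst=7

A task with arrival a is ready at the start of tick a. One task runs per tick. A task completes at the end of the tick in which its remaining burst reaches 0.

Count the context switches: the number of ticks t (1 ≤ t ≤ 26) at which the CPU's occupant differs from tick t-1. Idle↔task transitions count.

t=0: queue=[B,F] q_used=0 → run B
t=1: queue=[B,F] q_used=1 → run B
t=2: queue=[F] q_used=0 → run F
t=3: queue=[F,D,E,G] q_used=1 → run F
t=4: queue=[F,D,E,G] q_used=2 → run F
t=5: queue=[D,E,G,F] q_used=0 → run D
t=6: queue=[D,E,G,F] q_used=1 → run D
t=7: queue=[D,E,G,F] q_used=2 → run D
t=8: queue=[E,G,F,D] q_used=0 → run E
t=9: queue=[E,G,F,D] q_used=1 → run E
t=10: queue=[E,G,F,D] q_used=2 → run E
t=11: queue=[G,F,D,E] q_used=0 → run G
t=12: queue=[G,F,D,E] q_used=1 → run G
t=13: queue=[G,F,D,E] q_used=2 → run G
t=14: queue=[F,D,E,G] q_used=0 → run F
t=15: queue=[F,D,E,G] q_used=1 → run F
t=16: queue=[D,E,G] q_used=0 → run D
t=17: queue=[D,E,G] q_used=1 → run D
t=18: queue=[E,G] q_used=0 → run E
t=19: queue=[E,G] q_used=1 → run E
t=20: queue=[G] q_used=0 → run G
t=21: queue=[G] q_used=1 → run G
t=22: queue=[G] q_used=2 → run G
t=23: queue=[G] q_used=0 → run G
t=24: (idle)
t=25: (idle)
t=26: (idle)

context switches = 9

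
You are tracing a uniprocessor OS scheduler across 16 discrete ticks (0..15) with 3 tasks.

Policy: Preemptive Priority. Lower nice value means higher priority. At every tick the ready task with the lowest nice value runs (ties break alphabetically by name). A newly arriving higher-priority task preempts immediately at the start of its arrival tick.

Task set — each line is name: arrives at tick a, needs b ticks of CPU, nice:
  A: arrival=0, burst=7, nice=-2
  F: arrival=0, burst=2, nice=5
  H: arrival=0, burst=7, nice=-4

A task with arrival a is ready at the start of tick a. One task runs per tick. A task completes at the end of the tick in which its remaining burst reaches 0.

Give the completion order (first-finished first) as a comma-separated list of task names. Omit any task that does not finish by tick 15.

completion order = H, A, F

t=0: ready={A,F,H} → run H
t=1: ready={A,F,H} → run H
t=2: ready={A,F,H} → run H
t=3: ready={A,F,H} → run H
t=4: ready={A,F,H} → run H
t=5: ready={A,F,H} → run H
t=6: ready={A,F,H} → run H
t=7: ready={A,F} → run A
t=8: ready={A,F} → run A
t=9: ready={A,F} → run A
t=10: ready={A,F} → run A
t=11: ready={A,F} → run A
t=12: ready={A,F} → run A
t=13: ready={A,F} → run A
t=14: ready={F} → run F
t=15: ready={F} → run F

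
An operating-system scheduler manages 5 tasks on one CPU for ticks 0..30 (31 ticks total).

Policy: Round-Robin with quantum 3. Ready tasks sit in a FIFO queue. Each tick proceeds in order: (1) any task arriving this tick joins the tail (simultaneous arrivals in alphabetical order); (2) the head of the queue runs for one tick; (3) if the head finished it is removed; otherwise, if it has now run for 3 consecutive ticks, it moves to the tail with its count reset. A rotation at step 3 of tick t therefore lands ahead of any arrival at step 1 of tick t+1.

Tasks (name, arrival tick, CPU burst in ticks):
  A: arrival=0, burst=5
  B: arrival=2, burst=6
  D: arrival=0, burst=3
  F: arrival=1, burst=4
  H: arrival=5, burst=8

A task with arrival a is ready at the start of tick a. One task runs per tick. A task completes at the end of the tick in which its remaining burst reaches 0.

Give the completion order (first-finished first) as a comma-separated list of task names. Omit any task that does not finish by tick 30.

t=0: queue=[A,D] q_used=0 → run A
t=1: queue=[A,D,F] q_used=1 → run A
t=2: queue=[A,D,F,B] q_used=2 → run A
t=3: queue=[D,F,B,A] q_used=0 → run D
t=4: queue=[D,F,B,A] q_used=1 → run D
t=5: queue=[D,F,B,A,H] q_used=2 → run D
t=6: queue=[F,B,A,H] q_used=0 → run F
t=7: queue=[F,B,A,H] q_used=1 → run F
t=8: queue=[F,B,A,H] q_used=2 → run F
t=9: queue=[B,A,H,F] q_used=0 → run B
t=10: queue=[B,A,H,F] q_used=1 → run B
t=11: queue=[B,A,H,F] q_used=2 → run B
t=12: queue=[A,H,F,B] q_used=0 → run A
t=13: queue=[A,H,F,B] q_used=1 → run A
t=14: queue=[H,F,B] q_used=0 → run H
t=15: queue=[H,F,B] q_used=1 → run H
t=16: queue=[H,F,B] q_used=2 → run H
t=17: queue=[F,B,H] q_used=0 → run F
t=18: queue=[B,H] q_used=0 → run B
t=19: queue=[B,H] q_used=1 → run B
t=20: queue=[B,H] q_used=2 → run B
t=21: queue=[H] q_used=0 → run H
t=22: queue=[H] q_used=1 → run H
t=23: queue=[H] q_used=2 → run H
t=24: queue=[H] q_used=0 → run H
t=25: queue=[H] q_used=1 → run H
t=26: (idle)
t=27: (idle)
t=28: (idle)
t=29: (idle)
t=30: (idle)

completion order = D, A, F, B, H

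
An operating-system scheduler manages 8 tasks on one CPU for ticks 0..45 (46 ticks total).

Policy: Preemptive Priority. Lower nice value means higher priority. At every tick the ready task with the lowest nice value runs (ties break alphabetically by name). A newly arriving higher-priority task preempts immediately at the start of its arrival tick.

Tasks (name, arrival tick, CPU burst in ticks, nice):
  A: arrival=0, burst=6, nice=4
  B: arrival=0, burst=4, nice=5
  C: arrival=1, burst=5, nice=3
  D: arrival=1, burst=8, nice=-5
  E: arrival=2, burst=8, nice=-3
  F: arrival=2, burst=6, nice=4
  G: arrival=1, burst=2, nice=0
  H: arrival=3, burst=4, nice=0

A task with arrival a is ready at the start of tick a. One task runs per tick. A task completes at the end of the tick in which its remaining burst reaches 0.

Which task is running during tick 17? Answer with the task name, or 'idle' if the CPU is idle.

t=0: ready={A,B} → run A
t=1: ready={A,B,C,D,G} → run D
t=2: ready={A,B,C,D,E,F,G} → run D
t=3: ready={A,B,C,D,E,F,G,H} → run D
t=4: ready={A,B,C,D,E,F,G,H} → run D
t=5: ready={A,B,C,D,E,F,G,H} → run D
t=6: ready={A,B,C,D,E,F,G,H} → run D
t=7: ready={A,B,C,D,E,F,G,H} → run D
t=8: ready={A,B,C,D,E,F,G,H} → run D
t=9: ready={A,B,C,E,F,G,H} → run E
t=10: ready={A,B,C,E,F,G,H} → run E
t=11: ready={A,B,C,E,F,G,H} → run E
t=12: ready={A,B,C,E,F,G,H} → run E
t=13: ready={A,B,C,E,F,G,H} → run E
t=14: ready={A,B,C,E,F,G,H} → run E
t=15: ready={A,B,C,E,F,G,H} → run E
t=16: ready={A,B,C,E,F,G,H} → run E
t=17: ready={A,B,C,F,G,H} → run G
t=18: ready={A,B,C,F,G,H} → run G
t=19: ready={A,B,C,F,H} → run H
t=20: ready={A,B,C,F,H} → run H
t=21: ready={A,B,C,F,H} → run H
t=22: ready={A,B,C,F,H} → run H
t=23: ready={A,B,C,F} → run C
t=24: ready={A,B,C,F} → run C
t=25: ready={A,B,C,F} → run C
t=26: ready={A,B,C,F} → run C
t=27: ready={A,B,C,F} → run C
t=28: ready={A,B,F} → run A
t=29: ready={A,B,F} → run A
t=30: ready={A,B,F} → run A
t=31: ready={A,B,F} → run A
t=32: ready={A,B,F} → run A
t=33: ready={B,F} → run F
t=34: ready={B,F} → run F
t=35: ready={B,F} → run F
t=36: ready={B,F} → run F
t=37: ready={B,F} → run F
t=38: ready={B,F} → run F
t=39: ready={B} → run B
t=40: ready={B} → run B
t=41: ready={B} → run B
t=42: ready={B} → run B
t=43: (idle)
t=44: (idle)
t=45: (idle)

running at tick 17 = G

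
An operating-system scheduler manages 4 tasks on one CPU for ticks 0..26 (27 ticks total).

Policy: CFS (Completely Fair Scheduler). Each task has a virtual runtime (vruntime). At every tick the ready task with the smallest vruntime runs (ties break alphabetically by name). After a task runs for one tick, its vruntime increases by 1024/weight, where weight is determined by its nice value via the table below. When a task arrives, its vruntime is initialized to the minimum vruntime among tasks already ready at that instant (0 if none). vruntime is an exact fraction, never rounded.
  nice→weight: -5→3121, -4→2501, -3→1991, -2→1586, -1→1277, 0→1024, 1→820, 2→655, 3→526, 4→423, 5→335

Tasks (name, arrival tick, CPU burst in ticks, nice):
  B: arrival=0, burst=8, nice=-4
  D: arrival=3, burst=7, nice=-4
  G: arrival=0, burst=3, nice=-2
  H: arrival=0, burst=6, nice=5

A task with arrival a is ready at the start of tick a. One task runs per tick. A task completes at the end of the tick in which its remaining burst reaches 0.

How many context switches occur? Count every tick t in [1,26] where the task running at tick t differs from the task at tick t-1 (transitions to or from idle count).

t=0: vr[B=0 G=0 H=0] → run B
t=1: vr[B=1024/2501 G=0 H=0] → run G
t=2: vr[B=1024/2501 G=512/793 H=0] → run H
t=3: vr[B=1024/2501 D=1024/2501 G=512/793 H=1024/335] → run B
t=4: vr[B=2048/2501 D=1024/2501 G=512/793 H=1024/335] → run D
t=5: vr[B=2048/2501 D=2048/2501 G=512/793 H=1024/335] → run G
t=6: vr[B=2048/2501 D=2048/2501 G=1024/793 H=1024/335] → run B
t=7: vr[B=3072/2501 D=2048/2501 G=1024/793 H=1024/335] → run D
t=8: vr[B=3072/2501 D=3072/2501 G=1024/793 H=1024/335] → run B
t=9: vr[B=4096/2501 D=3072/2501 G=1024/793 H=1024/335] → run D
t=10: vr[B=4096/2501 D=4096/2501 G=1024/793 H=1024/335] → run G
t=11: vr[B=4096/2501 D=4096/2501 H=1024/335] → run B
t=12: vr[B=5120/2501 D=4096/2501 H=1024/335] → run D
t=13: vr[B=5120/2501 D=5120/2501 H=1024/335] → run B
t=14: vr[B=6144/2501 D=5120/2501 H=1024/335] → run D
t=15: vr[B=6144/2501 D=6144/2501 H=1024/335] → run B
t=16: vr[B=7168/2501 D=6144/2501 H=1024/335] → run D
t=17: vr[B=7168/2501 D=7168/2501 H=1024/335] → run B
t=18: vr[D=7168/2501 H=1024/335] → run D
t=19: vr[H=1024/335] → run H
t=20: vr[H=2048/335] → run H
t=21: vr[H=3072/335] → run H
t=22: vr[H=4096/335] → run H
t=23: vr[H=1024/67] → run H
t=24: (idle)
t=25: (idle)
t=26: (idle)

context switches = 20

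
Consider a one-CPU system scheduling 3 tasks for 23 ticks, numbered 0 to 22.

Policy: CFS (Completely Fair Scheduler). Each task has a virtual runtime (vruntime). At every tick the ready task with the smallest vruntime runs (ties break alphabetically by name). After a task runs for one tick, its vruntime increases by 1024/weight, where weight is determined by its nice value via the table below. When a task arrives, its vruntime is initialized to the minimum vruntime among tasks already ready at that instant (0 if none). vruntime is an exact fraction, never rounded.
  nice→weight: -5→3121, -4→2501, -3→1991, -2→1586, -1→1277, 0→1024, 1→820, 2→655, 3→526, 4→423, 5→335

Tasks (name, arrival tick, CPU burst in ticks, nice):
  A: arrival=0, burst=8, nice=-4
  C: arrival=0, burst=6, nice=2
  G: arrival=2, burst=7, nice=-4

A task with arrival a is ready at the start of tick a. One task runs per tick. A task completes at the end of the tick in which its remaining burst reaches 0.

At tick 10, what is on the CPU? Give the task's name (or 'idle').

running at tick 10 = G

t=0: vr[A=0 C=0] → run A
t=1: vr[A=1024/2501 C=0] → run C
t=2: vr[A=1024/2501 C=1024/655 G=1024/2501] → run A
t=3: vr[A=2048/2501 C=1024/655 G=1024/2501] → run G
t=4: vr[A=2048/2501 C=1024/655 G=2048/2501] → run A
t=5: vr[A=3072/2501 C=1024/655 G=2048/2501] → run G
t=6: vr[A=3072/2501 C=1024/655 G=3072/2501] → run A
t=7: vr[A=4096/2501 C=1024/655 G=3072/2501] → run G
t=8: vr[A=4096/2501 C=1024/655 G=4096/2501] → run C
t=9: vr[A=4096/2501 C=2048/655 G=4096/2501] → run A
t=10: vr[A=5120/2501 C=2048/655 G=4096/2501] → run G
t=11: vr[A=5120/2501 C=2048/655 G=5120/2501] → run A
t=12: vr[A=6144/2501 C=2048/655 G=5120/2501] → run G
t=13: vr[A=6144/2501 C=2048/655 G=6144/2501] → run A
t=14: vr[A=7168/2501 C=2048/655 G=6144/2501] → run G
t=15: vr[A=7168/2501 C=2048/655 G=7168/2501] → run A
t=16: vr[C=2048/655 G=7168/2501] → run G
t=17: vr[C=2048/655] → run C
t=18: vr[C=3072/655] → run C
t=19: vr[C=4096/655] → run C
t=20: vr[C=1024/131] → run C
t=21: (idle)
t=22: (idle)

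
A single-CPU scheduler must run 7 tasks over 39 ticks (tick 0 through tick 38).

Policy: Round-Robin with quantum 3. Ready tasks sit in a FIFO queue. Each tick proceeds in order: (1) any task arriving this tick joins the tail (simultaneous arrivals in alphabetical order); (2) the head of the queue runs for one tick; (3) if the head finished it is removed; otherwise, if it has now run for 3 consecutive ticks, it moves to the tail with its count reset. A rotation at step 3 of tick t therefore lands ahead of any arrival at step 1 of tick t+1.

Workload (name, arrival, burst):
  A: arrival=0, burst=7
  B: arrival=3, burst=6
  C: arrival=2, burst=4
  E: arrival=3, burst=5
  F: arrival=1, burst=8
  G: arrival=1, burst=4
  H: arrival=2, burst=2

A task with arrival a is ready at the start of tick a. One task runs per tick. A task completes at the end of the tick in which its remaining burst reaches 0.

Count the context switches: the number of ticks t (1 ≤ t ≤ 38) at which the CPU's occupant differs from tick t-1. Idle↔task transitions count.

t=0: queue=[A] q_used=0 → run A
t=1: queue=[A,F,G] q_used=1 → run A
t=2: queue=[A,F,G,C,H] q_used=2 → run A
t=3: queue=[F,G,C,H,A,B,E] q_used=0 → run F
t=4: queue=[F,G,C,H,A,B,E] q_used=1 → run F
t=5: queue=[F,G,C,H,A,B,E] q_used=2 → run F
t=6: queue=[G,C,H,A,B,E,F] q_used=0 → run G
t=7: queue=[G,C,H,A,B,E,F] q_used=1 → run G
t=8: queue=[G,C,H,A,B,E,F] q_used=2 → run G
t=9: queue=[C,H,A,B,E,F,G] q_used=0 → run C
t=10: queue=[C,H,A,B,E,F,G] q_used=1 → run C
t=11: queue=[C,H,A,B,E,F,G] q_used=2 → run C
t=12: queue=[H,A,B,E,F,G,C] q_used=0 → run H
t=13: queue=[H,A,B,E,F,G,C] q_used=1 → run H
t=14: queue=[A,B,E,F,G,C] q_used=0 → run A
t=15: queue=[A,B,E,F,G,C] q_used=1 → run A
t=16: queue=[A,B,E,F,G,C] q_used=2 → run A
t=17: queue=[B,E,F,G,C,A] q_used=0 → run B
t=18: queue=[B,E,F,G,C,A] q_used=1 → run B
t=19: queue=[B,E,F,G,C,A] q_used=2 → run B
t=20: queue=[E,F,G,C,A,B] q_used=0 → run E
t=21: queue=[E,F,G,C,A,B] q_used=1 → run E
t=22: queue=[E,F,G,C,A,B] q_used=2 → run E
t=23: queue=[F,G,C,A,B,E] q_used=0 → run F
t=24: queue=[F,G,C,A,B,E] q_used=1 → run F
t=25: queue=[F,G,C,A,B,E] q_used=2 → run F
t=26: queue=[G,C,A,B,E,F] q_used=0 → run G
t=27: queue=[C,A,B,E,F] q_used=0 → run C
t=28: queue=[A,B,E,F] q_used=0 → run A
t=29: queue=[B,E,F] q_used=0 → run B
t=30: queue=[B,E,F] q_used=1 → run B
t=31: queue=[B,E,F] q_used=2 → run B
t=32: queue=[E,F] q_used=0 → run E
t=33: queue=[E,F] q_used=1 → run E
t=34: queue=[F] q_used=0 → run F
t=35: queue=[F] q_used=1 → run F
t=36: (idle)
t=37: (idle)
t=38: (idle)

context switches = 15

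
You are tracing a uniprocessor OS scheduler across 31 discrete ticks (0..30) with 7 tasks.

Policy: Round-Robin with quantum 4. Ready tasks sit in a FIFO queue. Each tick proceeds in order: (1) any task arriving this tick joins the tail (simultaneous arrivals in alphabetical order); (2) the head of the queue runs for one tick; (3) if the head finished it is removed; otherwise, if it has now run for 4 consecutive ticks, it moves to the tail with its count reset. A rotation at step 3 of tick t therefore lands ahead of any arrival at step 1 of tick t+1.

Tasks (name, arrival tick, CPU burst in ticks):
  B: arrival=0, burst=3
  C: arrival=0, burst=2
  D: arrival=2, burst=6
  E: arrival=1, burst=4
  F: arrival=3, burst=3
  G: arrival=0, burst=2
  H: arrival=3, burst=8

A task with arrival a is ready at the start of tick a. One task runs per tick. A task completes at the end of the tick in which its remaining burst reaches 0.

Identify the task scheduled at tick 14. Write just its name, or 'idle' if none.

running at tick 14 = D

t=0: queue=[B,C,G] q_used=0 → run B
t=1: queue=[B,C,G,E] q_used=1 → run B
t=2: queue=[B,C,G,E,D] q_used=2 → run B
t=3: queue=[C,G,E,D,F,H] q_used=0 → run C
t=4: queue=[C,G,E,D,F,H] q_used=1 → run C
t=5: queue=[G,E,D,F,H] q_used=0 → run G
t=6: queue=[G,E,D,F,H] q_used=1 → run G
t=7: queue=[E,D,F,H] q_used=0 → run E
t=8: queue=[E,D,F,H] q_used=1 → run E
t=9: queue=[E,D,F,H] q_used=2 → run E
t=10: queue=[E,D,F,H] q_used=3 → run E
t=11: queue=[D,F,H] q_used=0 → run D
t=12: queue=[D,F,H] q_used=1 → run D
t=13: queue=[D,F,H] q_used=2 → run D
t=14: queue=[D,F,H] q_used=3 → run D
t=15: queue=[F,H,D] q_used=0 → run F
t=16: queue=[F,H,D] q_used=1 → run F
t=17: queue=[F,H,D] q_used=2 → run F
t=18: queue=[H,D] q_used=0 → run H
t=19: queue=[H,D] q_used=1 → run H
t=20: queue=[H,D] q_used=2 → run H
t=21: queue=[H,D] q_used=3 → run H
t=22: queue=[D,H] q_used=0 → run D
t=23: queue=[D,H] q_used=1 → run D
t=24: queue=[H] q_used=0 → run H
t=25: queue=[H] q_used=1 → run H
t=26: queue=[H] q_used=2 → run H
t=27: queue=[H] q_used=3 → run H
t=28: (idle)
t=29: (idle)
t=30: (idle)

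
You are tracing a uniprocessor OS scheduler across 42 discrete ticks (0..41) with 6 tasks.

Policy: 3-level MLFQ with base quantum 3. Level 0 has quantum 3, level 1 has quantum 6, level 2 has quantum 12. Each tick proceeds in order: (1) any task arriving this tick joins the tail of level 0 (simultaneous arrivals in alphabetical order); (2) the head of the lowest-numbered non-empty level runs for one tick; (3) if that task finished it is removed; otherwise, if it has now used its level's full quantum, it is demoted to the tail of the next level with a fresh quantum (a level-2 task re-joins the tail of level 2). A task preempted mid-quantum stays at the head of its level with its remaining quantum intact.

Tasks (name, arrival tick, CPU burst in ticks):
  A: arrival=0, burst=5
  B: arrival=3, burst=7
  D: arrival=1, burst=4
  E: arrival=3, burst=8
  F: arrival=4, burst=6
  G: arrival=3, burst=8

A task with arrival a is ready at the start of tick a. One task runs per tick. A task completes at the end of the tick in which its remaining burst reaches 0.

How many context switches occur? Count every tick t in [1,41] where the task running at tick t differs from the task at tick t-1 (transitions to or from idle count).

t=0: L0/L1/L2 = A/-/- → run A
t=1: L0/L1/L2 = AD/-/- → run A
t=2: L0/L1/L2 = AD/-/- → run A
t=3: L0/L1/L2 = DBEG/A/- → run D
t=4: L0/L1/L2 = DBEGF/A/- → run D
t=5: L0/L1/L2 = DBEGF/A/- → run D
t=6: L0/L1/L2 = BEGF/AD/- → run B
t=7: L0/L1/L2 = BEGF/AD/- → run B
t=8: L0/L1/L2 = BEGF/AD/- → run B
t=9: L0/L1/L2 = EGF/ADB/- → run E
t=10: L0/L1/L2 = EGF/ADB/- → run E
t=11: L0/L1/L2 = EGF/ADB/- → run E
t=12: L0/L1/L2 = GF/ADBE/- → run G
t=13: L0/L1/L2 = GF/ADBE/- → run G
t=14: L0/L1/L2 = GF/ADBE/- → run G
t=15: L0/L1/L2 = F/ADBEG/- → run F
t=16: L0/L1/L2 = F/ADBEG/- → run F
t=17: L0/L1/L2 = F/ADBEG/- → run F
t=18: L0/L1/L2 = -/ADBEGF/- → run A
t=19: L0/L1/L2 = -/ADBEGF/- → run A
t=20: L0/L1/L2 = -/DBEGF/- → run D
t=21: L0/L1/L2 = -/BEGF/- → run B
t=22: L0/L1/L2 = -/BEGF/- → run B
t=23: L0/L1/L2 = -/BEGF/- → run B
t=24: L0/L1/L2 = -/BEGF/- → run B
t=25: L0/L1/L2 = -/EGF/- → run E
t=26: L0/L1/L2 = -/EGF/- → run E
t=27: L0/L1/L2 = -/EGF/- → run E
t=28: L0/L1/L2 = -/EGF/- → run E
t=29: L0/L1/L2 = -/EGF/- → run E
t=30: L0/L1/L2 = -/GF/- → run G
t=31: L0/L1/L2 = -/GF/- → run G
t=32: L0/L1/L2 = -/GF/- → run G
t=33: L0/L1/L2 = -/GF/- → run G
t=34: L0/L1/L2 = -/GF/- → run G
t=35: L0/L1/L2 = -/F/- → run F
t=36: L0/L1/L2 = -/F/- → run F
t=37: L0/L1/L2 = -/F/- → run F
t=38: (idle)
t=39: (idle)
t=40: (idle)
t=41: (idle)

context switches = 12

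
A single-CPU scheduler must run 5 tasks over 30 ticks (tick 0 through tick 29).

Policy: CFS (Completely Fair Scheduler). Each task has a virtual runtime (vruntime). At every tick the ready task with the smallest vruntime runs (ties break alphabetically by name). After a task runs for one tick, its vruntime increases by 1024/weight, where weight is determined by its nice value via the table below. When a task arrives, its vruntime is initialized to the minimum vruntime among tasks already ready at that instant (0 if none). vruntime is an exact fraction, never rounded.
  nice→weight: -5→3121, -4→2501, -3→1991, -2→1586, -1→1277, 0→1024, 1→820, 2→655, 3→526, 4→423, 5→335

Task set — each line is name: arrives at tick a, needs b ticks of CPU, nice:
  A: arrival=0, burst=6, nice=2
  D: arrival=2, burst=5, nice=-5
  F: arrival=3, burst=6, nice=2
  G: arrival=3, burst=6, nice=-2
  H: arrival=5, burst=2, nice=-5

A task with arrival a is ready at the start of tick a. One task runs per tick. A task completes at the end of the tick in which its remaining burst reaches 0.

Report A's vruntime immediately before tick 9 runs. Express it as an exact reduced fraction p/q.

vruntime(A, start of tick 9) = 3072/655

t=0: vr[A=0] → run A
t=1: vr[A=1024/655] → run A
t=2: vr[A=2048/655 D=2048/655] → run A
t=3: vr[A=3072/655 D=2048/655 F=2048/655 G=2048/655] → run D
t=4: vr[A=3072/655 D=7062528/2044255 F=2048/655 G=2048/655] → run F
t=5: vr[A=3072/655 D=7062528/2044255 F=3072/655 G=2048/655 H=2048/655] → run G
t=6: vr[A=3072/655 D=7062528/2044255 F=3072/655 G=1959424/519415 H=2048/655] → run H
t=7: vr[A=3072/655 D=7062528/2044255 F=3072/655 G=1959424/519415 H=7062528/2044255] → run D
t=8: vr[A=3072/655 D=7733248/2044255 F=3072/655 G=1959424/519415 H=7062528/2044255] → run H
t=9: vr[A=3072/655 D=7733248/2044255 F=3072/655 G=1959424/519415] → run G
t=10: vr[A=3072/655 D=7733248/2044255 F=3072/655 G=2294784/519415] → run D
t=11: vr[A=3072/655 D=8403968/2044255 F=3072/655 G=2294784/519415] → run D
t=12: vr[A=3072/655 D=9074688/2044255 F=3072/655 G=2294784/519415] → run G
t=13: vr[A=3072/655 D=9074688/2044255 F=3072/655 G=2630144/519415] → run D
t=14: vr[A=3072/655 F=3072/655 G=2630144/519415] → run A
t=15: vr[A=4096/655 F=3072/655 G=2630144/519415] → run F
t=16: vr[A=4096/655 F=4096/655 G=2630144/519415] → run G
t=17: vr[A=4096/655 F=4096/655 G=2965504/519415] → run G
t=18: vr[A=4096/655 F=4096/655 G=3300864/519415] → run A
t=19: vr[A=1024/131 F=4096/655 G=3300864/519415] → run F
t=20: vr[A=1024/131 F=1024/131 G=3300864/519415] → run G
t=21: vr[A=1024/131 F=1024/131] → run A
t=22: vr[F=1024/131] → run F
t=23: vr[F=6144/655] → run F
t=24: vr[F=7168/655] → run F
t=25: (idle)
t=26: (idle)
t=27: (idle)
t=28: (idle)
t=29: (idle)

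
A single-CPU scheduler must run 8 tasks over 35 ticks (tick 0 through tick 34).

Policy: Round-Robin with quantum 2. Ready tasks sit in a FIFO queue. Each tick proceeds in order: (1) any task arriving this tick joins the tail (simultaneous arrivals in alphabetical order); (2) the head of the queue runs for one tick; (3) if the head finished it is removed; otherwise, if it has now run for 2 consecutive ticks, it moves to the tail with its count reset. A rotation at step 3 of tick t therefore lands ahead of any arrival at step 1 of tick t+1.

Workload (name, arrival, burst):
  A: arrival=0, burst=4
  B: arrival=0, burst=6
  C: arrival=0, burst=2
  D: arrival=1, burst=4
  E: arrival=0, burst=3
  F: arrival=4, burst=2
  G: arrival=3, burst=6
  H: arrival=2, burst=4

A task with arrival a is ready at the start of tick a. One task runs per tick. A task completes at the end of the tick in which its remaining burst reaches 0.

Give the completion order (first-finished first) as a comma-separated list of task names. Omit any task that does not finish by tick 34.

completion order = C, A, F, E, D, H, B, G

t=0: queue=[A,B,C,E] q_used=0 → run A
t=1: queue=[A,B,C,E,D] q_used=1 → run A
t=2: queue=[B,C,E,D,A,H] q_used=0 → run B
t=3: queue=[B,C,E,D,A,H,G] q_used=1 → run B
t=4: queue=[C,E,D,A,H,G,B,F] q_used=0 → run C
t=5: queue=[C,E,D,A,H,G,B,F] q_used=1 → run C
t=6: queue=[E,D,A,H,G,B,F] q_used=0 → run E
t=7: queue=[E,D,A,H,G,B,F] q_used=1 → run E
t=8: queue=[D,A,H,G,B,F,E] q_used=0 → run D
t=9: queue=[D,A,H,G,B,F,E] q_used=1 → run D
t=10: queue=[A,H,G,B,F,E,D] q_used=0 → run A
t=11: queue=[A,H,G,B,F,E,D] q_used=1 → run A
t=12: queue=[H,G,B,F,E,D] q_used=0 → run H
t=13: queue=[H,G,B,F,E,D] q_used=1 → run H
t=14: queue=[G,B,F,E,D,H] q_used=0 → run G
t=15: queue=[G,B,F,E,D,H] q_used=1 → run G
t=16: queue=[B,F,E,D,H,G] q_used=0 → run B
t=17: queue=[B,F,E,D,H,G] q_used=1 → run B
t=18: queue=[F,E,D,H,G,B] q_used=0 → run F
t=19: queue=[F,E,D,H,G,B] q_used=1 → run F
t=20: queue=[E,D,H,G,B] q_used=0 → run E
t=21: queue=[D,H,G,B] q_used=0 → run D
t=22: queue=[D,H,G,B] q_used=1 → run D
t=23: queue=[H,G,B] q_used=0 → run H
t=24: queue=[H,G,B] q_used=1 → run H
t=25: queue=[G,B] q_used=0 → run G
t=26: queue=[G,B] q_used=1 → run G
t=27: queue=[B,G] q_used=0 → run B
t=28: queue=[B,G] q_used=1 → run B
t=29: queue=[G] q_used=0 → run G
t=30: queue=[G] q_used=1 → run G
t=31: (idle)
t=32: (idle)
t=33: (idle)
t=34: (idle)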